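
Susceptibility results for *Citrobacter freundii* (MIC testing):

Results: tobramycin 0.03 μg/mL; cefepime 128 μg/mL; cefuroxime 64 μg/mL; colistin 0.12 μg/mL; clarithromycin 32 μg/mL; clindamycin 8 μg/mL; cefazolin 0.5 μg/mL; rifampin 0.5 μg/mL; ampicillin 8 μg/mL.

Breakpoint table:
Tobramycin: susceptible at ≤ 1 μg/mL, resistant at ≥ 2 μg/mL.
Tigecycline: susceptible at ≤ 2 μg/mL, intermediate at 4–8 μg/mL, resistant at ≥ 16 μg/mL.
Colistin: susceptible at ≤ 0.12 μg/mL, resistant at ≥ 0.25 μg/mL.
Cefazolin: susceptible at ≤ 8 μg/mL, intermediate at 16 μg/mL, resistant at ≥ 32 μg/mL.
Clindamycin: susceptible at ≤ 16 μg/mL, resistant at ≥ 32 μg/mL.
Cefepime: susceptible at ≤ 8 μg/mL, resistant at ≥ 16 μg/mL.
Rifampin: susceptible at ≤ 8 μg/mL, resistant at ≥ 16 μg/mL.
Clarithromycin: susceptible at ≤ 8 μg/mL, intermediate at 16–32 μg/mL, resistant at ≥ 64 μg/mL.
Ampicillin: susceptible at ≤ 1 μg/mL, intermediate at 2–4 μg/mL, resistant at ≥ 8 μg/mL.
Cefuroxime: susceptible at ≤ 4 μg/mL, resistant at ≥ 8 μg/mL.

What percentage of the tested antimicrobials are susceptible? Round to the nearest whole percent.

56%

Tobramycin: 0.03 μg/mL is ≤ 1 μg/mL → Susceptible
Cefepime: 128 μg/mL is ≥ 16 μg/mL → resistant
Cefuroxime 64 μg/mL: ≥ 8 μg/mL → resistant
Colistin 0.12 μg/mL: ≤ 0.12 μg/mL ⇒ susceptible
Clarithromycin: 32 μg/mL is in 16–32 μg/mL ⇒ I
Clindamycin 8 μg/mL: ≤ 16 μg/mL ⇒ Susceptible
Cefazolin (0.5 μg/mL) ≤ 8 μg/mL → S
Rifampin (0.5 μg/mL) ≤ 8 μg/mL — S
Ampicillin: 8 μg/mL is ≥ 8 μg/mL ⇒ resistant
Susceptible: 5/9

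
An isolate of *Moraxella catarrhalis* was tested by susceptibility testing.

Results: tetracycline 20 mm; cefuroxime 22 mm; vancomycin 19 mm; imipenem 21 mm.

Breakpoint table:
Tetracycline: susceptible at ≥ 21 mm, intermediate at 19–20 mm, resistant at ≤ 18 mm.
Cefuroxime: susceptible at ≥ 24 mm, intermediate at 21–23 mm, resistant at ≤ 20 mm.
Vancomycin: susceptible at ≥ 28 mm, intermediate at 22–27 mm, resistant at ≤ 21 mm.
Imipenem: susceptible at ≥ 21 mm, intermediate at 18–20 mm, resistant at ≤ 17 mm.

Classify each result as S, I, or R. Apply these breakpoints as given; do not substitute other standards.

Tetracycline 20 mm: in 19–20 mm ⇒ intermediate
Cefuroxime 22 mm: in 21–23 mm ⇒ I
Vancomycin: 19 mm is ≤ 21 mm → Resistant
Imipenem (21 mm) ≥ 21 mm ⇒ Susceptible

I, I, R, S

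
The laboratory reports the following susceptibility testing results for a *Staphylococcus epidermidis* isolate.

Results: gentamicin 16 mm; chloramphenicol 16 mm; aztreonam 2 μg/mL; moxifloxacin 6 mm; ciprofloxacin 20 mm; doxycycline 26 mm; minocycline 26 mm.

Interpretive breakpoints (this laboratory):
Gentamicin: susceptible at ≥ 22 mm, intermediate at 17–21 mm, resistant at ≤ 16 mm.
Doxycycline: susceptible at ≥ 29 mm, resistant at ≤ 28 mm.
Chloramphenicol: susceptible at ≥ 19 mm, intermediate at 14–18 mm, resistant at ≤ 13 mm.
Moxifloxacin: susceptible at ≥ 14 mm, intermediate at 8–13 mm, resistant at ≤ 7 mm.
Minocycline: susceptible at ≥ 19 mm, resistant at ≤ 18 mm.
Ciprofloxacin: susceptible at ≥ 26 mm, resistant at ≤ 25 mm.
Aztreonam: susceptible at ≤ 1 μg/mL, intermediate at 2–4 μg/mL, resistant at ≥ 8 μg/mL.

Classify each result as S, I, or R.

Gentamicin (16 mm) ≤ 16 mm → resistant
Chloramphenicol: 16 mm is in 14–18 mm → Intermediate
Aztreonam 2 μg/mL: in 2–4 μg/mL — I
Moxifloxacin: 6 mm is ≤ 7 mm ⇒ R
Ciprofloxacin: 20 mm is ≤ 25 mm → resistant
Doxycycline 26 mm: ≤ 28 mm — R
Minocycline: 26 mm is ≥ 19 mm — susceptible

R, I, I, R, R, R, S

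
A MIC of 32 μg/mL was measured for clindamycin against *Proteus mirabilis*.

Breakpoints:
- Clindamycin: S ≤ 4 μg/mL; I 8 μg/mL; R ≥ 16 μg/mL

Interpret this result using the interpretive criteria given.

Clindamycin (32 μg/mL) ≥ 16 μg/mL — resistant

R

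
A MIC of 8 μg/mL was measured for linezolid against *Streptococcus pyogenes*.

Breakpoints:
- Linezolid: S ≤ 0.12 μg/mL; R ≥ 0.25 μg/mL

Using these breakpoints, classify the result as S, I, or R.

Linezolid (8 μg/mL) ≥ 0.25 μg/mL — Resistant

Resistant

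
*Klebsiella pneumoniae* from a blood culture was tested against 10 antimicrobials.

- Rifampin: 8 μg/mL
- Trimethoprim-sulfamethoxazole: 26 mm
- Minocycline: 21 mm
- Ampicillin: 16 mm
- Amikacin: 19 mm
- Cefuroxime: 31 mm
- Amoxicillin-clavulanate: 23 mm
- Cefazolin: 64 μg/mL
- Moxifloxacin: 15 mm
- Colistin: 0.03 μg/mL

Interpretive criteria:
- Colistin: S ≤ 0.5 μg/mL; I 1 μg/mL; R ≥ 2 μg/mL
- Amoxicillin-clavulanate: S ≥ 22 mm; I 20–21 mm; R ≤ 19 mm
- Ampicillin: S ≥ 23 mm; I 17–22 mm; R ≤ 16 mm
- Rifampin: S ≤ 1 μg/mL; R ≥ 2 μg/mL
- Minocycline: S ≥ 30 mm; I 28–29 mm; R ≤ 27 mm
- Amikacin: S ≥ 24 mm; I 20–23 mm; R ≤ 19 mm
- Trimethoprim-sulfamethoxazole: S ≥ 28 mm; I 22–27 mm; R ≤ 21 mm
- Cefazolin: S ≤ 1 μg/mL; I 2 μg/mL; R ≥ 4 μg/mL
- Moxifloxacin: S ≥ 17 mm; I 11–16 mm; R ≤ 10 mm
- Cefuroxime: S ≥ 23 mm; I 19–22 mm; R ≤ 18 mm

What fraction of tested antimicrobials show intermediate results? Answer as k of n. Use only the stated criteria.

2 of 10

Rifampin 8 μg/mL: ≥ 2 μg/mL → R
Trimethoprim-sulfamethoxazole 26 mm: in 22–27 mm → I
Minocycline 21 mm: ≤ 27 mm — Resistant
Ampicillin: 16 mm is ≤ 16 mm → resistant
Amikacin (19 mm) ≤ 19 mm — R
Cefuroxime 31 mm: ≥ 23 mm → Susceptible
Amoxicillin-clavulanate (23 mm) ≥ 22 mm ⇒ S
Cefazolin: 64 μg/mL is ≥ 4 μg/mL — resistant
Moxifloxacin 15 mm: in 11–16 mm → intermediate
Colistin 0.03 μg/mL: ≤ 0.5 μg/mL → susceptible
Intermediate: 2/10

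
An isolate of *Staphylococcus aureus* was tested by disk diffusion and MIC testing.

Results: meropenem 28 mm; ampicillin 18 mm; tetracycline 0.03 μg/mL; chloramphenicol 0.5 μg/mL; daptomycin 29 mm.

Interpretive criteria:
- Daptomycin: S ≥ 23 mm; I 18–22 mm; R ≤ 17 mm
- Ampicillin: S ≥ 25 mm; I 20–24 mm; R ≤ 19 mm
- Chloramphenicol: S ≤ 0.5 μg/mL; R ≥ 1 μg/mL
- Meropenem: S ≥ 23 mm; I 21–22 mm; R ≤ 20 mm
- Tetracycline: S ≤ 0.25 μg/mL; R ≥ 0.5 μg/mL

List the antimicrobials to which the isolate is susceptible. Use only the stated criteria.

meropenem, tetracycline, chloramphenicol, daptomycin

Meropenem 28 mm: ≥ 23 mm ⇒ Susceptible
Ampicillin 18 mm: ≤ 19 mm ⇒ Resistant
Tetracycline: 0.03 μg/mL is ≤ 0.25 μg/mL → Susceptible
Chloramphenicol (0.5 μg/mL) ≤ 0.5 μg/mL → Susceptible
Daptomycin (29 mm) ≥ 23 mm — susceptible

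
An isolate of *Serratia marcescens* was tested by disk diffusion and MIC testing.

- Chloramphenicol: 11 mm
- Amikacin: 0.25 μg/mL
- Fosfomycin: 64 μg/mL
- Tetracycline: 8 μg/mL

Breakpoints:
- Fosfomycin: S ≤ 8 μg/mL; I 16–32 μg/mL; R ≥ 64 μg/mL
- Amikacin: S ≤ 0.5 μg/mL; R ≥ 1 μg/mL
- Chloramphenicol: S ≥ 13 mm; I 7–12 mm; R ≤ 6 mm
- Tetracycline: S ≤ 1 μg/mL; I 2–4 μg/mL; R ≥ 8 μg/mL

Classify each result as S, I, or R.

I, S, R, R

Chloramphenicol 11 mm: in 7–12 mm — Intermediate
Amikacin: 0.25 μg/mL is ≤ 0.5 μg/mL → susceptible
Fosfomycin 64 μg/mL: ≥ 64 μg/mL — Resistant
Tetracycline 8 μg/mL: ≥ 8 μg/mL — resistant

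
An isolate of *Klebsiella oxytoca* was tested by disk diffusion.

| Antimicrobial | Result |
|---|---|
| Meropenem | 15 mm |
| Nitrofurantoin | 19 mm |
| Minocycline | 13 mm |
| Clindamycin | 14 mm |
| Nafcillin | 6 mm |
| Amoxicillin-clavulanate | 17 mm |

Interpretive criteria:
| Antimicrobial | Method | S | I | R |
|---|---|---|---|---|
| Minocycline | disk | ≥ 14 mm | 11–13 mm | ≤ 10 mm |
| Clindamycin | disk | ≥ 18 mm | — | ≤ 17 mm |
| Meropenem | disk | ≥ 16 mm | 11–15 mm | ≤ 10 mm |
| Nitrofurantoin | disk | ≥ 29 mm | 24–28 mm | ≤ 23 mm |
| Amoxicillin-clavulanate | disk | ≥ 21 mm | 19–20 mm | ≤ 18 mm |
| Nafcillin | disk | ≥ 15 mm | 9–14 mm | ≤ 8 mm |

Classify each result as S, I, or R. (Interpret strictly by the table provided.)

Meropenem 15 mm: in 11–15 mm ⇒ intermediate
Nitrofurantoin: 19 mm is ≤ 23 mm — Resistant
Minocycline: 13 mm is in 11–13 mm ⇒ intermediate
Clindamycin: 14 mm is ≤ 17 mm → R
Nafcillin (6 mm) ≤ 8 mm — resistant
Amoxicillin-clavulanate (17 mm) ≤ 18 mm — resistant

I, R, I, R, R, R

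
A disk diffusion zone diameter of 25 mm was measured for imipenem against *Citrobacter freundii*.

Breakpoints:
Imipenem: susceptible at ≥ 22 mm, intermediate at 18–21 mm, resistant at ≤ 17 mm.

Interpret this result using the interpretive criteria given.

Imipenem: 25 mm is ≥ 22 mm — susceptible

S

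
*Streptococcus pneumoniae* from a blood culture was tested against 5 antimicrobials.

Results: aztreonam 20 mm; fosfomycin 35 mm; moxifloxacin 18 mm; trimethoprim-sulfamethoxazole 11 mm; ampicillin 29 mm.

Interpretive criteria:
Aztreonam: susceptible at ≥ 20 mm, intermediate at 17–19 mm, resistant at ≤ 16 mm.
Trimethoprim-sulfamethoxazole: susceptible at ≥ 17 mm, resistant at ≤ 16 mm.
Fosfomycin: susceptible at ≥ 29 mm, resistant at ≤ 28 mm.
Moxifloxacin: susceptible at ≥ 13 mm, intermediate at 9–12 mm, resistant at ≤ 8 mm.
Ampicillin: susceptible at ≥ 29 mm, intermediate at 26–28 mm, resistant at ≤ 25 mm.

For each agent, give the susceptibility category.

S, S, S, R, S

Aztreonam (20 mm) ≥ 20 mm — Susceptible
Fosfomycin 35 mm: ≥ 29 mm → S
Moxifloxacin: 18 mm is ≥ 13 mm → Susceptible
Trimethoprim-sulfamethoxazole: 11 mm is ≤ 16 mm — R
Ampicillin (29 mm) ≥ 29 mm — susceptible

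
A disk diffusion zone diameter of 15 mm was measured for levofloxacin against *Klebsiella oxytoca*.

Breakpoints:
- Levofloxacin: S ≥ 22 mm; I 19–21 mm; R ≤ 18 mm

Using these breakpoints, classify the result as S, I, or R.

R

Levofloxacin (15 mm) ≤ 18 mm ⇒ R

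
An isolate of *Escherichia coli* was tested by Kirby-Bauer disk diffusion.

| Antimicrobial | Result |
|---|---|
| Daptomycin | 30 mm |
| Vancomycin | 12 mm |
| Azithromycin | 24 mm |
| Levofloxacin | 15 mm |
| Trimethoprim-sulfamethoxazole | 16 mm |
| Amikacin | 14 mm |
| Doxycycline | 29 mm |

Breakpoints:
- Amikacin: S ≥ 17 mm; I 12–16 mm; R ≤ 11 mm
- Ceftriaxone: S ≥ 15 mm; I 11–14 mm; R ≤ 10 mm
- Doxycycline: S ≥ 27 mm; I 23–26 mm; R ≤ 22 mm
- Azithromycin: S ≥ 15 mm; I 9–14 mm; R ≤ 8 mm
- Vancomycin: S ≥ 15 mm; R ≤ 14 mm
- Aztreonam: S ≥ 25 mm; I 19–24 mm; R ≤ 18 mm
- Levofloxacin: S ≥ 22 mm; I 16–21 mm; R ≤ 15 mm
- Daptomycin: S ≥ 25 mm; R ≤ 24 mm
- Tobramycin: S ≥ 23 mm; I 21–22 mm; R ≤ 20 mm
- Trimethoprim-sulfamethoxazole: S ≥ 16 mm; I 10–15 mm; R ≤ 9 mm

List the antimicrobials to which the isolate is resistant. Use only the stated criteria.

Daptomycin: 30 mm is ≥ 25 mm ⇒ susceptible
Vancomycin 12 mm: ≤ 14 mm — Resistant
Azithromycin (24 mm) ≥ 15 mm — S
Levofloxacin 15 mm: ≤ 15 mm ⇒ resistant
Trimethoprim-sulfamethoxazole 16 mm: ≥ 16 mm ⇒ susceptible
Amikacin 14 mm: in 12–16 mm — intermediate
Doxycycline: 29 mm is ≥ 27 mm — Susceptible

vancomycin, levofloxacin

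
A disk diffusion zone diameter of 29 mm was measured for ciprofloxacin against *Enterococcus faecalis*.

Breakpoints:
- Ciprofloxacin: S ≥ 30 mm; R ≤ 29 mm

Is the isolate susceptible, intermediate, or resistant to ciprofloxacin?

R

Ciprofloxacin: 29 mm is ≤ 29 mm → resistant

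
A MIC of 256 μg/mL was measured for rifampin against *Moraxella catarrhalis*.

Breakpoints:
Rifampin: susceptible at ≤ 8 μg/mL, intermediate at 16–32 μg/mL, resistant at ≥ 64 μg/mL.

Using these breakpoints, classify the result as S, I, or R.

Resistant

Rifampin (256 μg/mL) ≥ 64 μg/mL — R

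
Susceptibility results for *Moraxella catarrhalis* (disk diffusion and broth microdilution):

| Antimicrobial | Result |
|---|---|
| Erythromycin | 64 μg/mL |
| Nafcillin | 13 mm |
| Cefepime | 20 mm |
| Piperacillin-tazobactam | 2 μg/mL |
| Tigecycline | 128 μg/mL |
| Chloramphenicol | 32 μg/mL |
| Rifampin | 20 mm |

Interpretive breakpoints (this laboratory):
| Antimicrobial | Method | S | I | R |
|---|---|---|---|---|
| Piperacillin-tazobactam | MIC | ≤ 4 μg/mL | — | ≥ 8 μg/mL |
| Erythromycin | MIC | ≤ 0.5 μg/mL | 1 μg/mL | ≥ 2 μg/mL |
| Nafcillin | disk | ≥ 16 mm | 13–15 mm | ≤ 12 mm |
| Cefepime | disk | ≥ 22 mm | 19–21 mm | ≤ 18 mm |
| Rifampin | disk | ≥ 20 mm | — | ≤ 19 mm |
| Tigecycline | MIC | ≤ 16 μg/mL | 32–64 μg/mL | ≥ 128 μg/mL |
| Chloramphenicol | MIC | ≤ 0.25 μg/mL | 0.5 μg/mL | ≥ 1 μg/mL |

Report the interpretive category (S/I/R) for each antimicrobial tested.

Erythromycin: 64 μg/mL is ≥ 2 μg/mL → R
Nafcillin 13 mm: in 13–15 mm → intermediate
Cefepime 20 mm: in 19–21 mm → I
Piperacillin-tazobactam: 2 μg/mL is ≤ 4 μg/mL ⇒ susceptible
Tigecycline: 128 μg/mL is ≥ 128 μg/mL ⇒ resistant
Chloramphenicol 32 μg/mL: ≥ 1 μg/mL — Resistant
Rifampin (20 mm) ≥ 20 mm — S

R, I, I, S, R, R, S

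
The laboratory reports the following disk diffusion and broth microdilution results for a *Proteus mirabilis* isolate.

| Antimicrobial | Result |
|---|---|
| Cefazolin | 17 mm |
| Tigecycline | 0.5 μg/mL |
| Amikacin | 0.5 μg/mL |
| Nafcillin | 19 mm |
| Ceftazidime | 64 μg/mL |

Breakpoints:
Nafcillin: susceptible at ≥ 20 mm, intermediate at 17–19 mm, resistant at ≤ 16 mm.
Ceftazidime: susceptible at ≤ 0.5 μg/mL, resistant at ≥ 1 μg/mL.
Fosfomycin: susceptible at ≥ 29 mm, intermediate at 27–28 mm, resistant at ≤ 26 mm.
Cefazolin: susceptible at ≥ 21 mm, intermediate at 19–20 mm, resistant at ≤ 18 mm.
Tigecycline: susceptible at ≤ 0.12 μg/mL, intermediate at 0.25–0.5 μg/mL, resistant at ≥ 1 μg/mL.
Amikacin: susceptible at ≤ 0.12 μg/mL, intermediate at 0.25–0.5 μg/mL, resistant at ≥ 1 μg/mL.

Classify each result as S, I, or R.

Cefazolin: 17 mm is ≤ 18 mm — R
Tigecycline (0.5 μg/mL) in 0.25–0.5 μg/mL → intermediate
Amikacin (0.5 μg/mL) in 0.25–0.5 μg/mL → I
Nafcillin: 19 mm is in 17–19 mm — I
Ceftazidime 64 μg/mL: ≥ 1 μg/mL — R

R, I, I, I, R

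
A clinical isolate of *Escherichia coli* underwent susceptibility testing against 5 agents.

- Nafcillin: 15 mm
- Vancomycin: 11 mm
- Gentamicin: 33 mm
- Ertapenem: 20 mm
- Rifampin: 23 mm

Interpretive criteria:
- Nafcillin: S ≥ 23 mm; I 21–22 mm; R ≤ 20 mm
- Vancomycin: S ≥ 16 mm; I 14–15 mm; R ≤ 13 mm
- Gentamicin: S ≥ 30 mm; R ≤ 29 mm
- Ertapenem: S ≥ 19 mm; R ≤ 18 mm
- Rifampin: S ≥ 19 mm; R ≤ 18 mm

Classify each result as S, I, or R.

Nafcillin 15 mm: ≤ 20 mm → Resistant
Vancomycin: 11 mm is ≤ 13 mm ⇒ R
Gentamicin (33 mm) ≥ 30 mm — S
Ertapenem (20 mm) ≥ 19 mm ⇒ susceptible
Rifampin: 23 mm is ≥ 19 mm → susceptible

R, R, S, S, S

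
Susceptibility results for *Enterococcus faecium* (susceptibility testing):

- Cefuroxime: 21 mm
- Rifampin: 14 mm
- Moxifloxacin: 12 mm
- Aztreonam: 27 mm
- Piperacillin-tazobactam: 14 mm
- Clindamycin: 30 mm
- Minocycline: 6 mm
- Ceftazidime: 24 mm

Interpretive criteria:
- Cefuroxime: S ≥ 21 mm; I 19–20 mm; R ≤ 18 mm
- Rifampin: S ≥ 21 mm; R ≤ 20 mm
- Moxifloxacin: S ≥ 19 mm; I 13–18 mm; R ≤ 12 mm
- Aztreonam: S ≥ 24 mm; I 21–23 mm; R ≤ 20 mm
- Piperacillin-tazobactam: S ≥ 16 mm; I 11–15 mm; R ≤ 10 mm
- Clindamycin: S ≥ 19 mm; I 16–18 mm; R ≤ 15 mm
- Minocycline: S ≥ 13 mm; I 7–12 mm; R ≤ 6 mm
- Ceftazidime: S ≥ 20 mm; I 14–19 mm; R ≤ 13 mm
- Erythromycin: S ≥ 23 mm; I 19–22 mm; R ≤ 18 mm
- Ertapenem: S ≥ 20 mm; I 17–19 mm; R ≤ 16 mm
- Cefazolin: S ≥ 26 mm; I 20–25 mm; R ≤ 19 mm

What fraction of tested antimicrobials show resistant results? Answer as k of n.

Cefuroxime 21 mm: ≥ 21 mm ⇒ S
Rifampin: 14 mm is ≤ 20 mm — resistant
Moxifloxacin 12 mm: ≤ 12 mm — Resistant
Aztreonam (27 mm) ≥ 24 mm ⇒ S
Piperacillin-tazobactam 14 mm: in 11–15 mm ⇒ Intermediate
Clindamycin 30 mm: ≥ 19 mm ⇒ S
Minocycline 6 mm: ≤ 6 mm → R
Ceftazidime: 24 mm is ≥ 20 mm ⇒ susceptible
Resistant: 3/8

3 of 8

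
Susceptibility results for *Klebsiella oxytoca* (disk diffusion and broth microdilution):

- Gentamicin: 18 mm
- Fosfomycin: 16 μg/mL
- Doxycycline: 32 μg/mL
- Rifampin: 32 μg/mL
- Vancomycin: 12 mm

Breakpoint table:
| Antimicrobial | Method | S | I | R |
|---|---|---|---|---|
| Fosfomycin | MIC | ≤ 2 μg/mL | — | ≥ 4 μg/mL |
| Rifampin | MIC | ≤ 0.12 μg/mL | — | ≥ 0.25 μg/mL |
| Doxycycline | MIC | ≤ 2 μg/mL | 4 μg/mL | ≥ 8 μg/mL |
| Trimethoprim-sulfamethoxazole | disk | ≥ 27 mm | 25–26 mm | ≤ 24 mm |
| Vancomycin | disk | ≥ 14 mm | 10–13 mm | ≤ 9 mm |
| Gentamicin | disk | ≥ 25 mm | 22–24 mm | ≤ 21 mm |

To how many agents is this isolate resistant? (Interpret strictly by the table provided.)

Gentamicin: 18 mm is ≤ 21 mm → R
Fosfomycin (16 μg/mL) ≥ 4 μg/mL — R
Doxycycline (32 μg/mL) ≥ 8 μg/mL → R
Rifampin: 32 μg/mL is ≥ 0.25 μg/mL → Resistant
Vancomycin 12 mm: in 10–13 mm — Intermediate
Resistant: 4

4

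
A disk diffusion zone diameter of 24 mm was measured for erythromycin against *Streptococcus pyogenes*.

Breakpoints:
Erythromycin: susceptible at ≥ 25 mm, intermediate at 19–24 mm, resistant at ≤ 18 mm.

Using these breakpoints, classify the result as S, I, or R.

Erythromycin: 24 mm is in 19–24 mm ⇒ intermediate

Intermediate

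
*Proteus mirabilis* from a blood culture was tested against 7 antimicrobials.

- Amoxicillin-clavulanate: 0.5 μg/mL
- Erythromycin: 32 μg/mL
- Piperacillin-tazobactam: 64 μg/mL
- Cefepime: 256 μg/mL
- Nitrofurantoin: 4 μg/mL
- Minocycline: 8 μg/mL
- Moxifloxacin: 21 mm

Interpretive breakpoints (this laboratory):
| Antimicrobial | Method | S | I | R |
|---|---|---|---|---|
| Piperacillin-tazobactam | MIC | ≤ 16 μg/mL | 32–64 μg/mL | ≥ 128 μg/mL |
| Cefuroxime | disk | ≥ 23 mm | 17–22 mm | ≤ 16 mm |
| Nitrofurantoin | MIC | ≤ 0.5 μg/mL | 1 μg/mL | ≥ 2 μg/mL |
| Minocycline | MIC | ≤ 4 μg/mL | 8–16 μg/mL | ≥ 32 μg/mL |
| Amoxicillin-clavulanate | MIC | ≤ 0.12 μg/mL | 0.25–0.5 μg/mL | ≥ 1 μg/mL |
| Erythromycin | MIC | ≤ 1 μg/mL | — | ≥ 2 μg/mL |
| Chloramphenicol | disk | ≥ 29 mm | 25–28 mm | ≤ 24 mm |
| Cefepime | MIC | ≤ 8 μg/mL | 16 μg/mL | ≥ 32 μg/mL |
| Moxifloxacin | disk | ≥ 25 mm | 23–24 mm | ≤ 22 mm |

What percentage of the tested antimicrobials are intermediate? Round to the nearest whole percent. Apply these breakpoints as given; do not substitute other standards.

Amoxicillin-clavulanate 0.5 μg/mL: in 0.25–0.5 μg/mL → intermediate
Erythromycin (32 μg/mL) ≥ 2 μg/mL → R
Piperacillin-tazobactam: 64 μg/mL is in 32–64 μg/mL — intermediate
Cefepime 256 μg/mL: ≥ 32 μg/mL → Resistant
Nitrofurantoin (4 μg/mL) ≥ 2 μg/mL ⇒ resistant
Minocycline: 8 μg/mL is in 8–16 μg/mL — I
Moxifloxacin: 21 mm is ≤ 22 mm — R
Intermediate: 3/7

43%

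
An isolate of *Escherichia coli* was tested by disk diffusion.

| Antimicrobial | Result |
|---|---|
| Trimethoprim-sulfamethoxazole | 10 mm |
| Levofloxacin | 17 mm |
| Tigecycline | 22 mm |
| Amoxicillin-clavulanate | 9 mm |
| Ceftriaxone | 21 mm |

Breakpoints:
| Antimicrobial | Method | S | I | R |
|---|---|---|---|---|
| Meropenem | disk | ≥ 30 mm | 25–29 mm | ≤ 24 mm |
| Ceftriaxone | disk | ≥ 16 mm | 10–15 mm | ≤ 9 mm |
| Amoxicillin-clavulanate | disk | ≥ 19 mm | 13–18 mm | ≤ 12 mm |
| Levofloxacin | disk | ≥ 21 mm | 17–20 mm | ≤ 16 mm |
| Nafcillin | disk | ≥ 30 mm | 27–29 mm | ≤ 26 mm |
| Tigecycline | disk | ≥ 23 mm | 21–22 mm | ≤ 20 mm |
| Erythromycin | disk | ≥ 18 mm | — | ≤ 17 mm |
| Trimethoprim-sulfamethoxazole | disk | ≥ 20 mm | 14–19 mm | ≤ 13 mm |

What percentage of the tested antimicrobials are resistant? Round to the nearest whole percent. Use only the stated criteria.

40%

Trimethoprim-sulfamethoxazole 10 mm: ≤ 13 mm — R
Levofloxacin 17 mm: in 17–20 mm ⇒ I
Tigecycline: 22 mm is in 21–22 mm ⇒ I
Amoxicillin-clavulanate: 9 mm is ≤ 12 mm → Resistant
Ceftriaxone (21 mm) ≥ 16 mm → S
Resistant: 2/5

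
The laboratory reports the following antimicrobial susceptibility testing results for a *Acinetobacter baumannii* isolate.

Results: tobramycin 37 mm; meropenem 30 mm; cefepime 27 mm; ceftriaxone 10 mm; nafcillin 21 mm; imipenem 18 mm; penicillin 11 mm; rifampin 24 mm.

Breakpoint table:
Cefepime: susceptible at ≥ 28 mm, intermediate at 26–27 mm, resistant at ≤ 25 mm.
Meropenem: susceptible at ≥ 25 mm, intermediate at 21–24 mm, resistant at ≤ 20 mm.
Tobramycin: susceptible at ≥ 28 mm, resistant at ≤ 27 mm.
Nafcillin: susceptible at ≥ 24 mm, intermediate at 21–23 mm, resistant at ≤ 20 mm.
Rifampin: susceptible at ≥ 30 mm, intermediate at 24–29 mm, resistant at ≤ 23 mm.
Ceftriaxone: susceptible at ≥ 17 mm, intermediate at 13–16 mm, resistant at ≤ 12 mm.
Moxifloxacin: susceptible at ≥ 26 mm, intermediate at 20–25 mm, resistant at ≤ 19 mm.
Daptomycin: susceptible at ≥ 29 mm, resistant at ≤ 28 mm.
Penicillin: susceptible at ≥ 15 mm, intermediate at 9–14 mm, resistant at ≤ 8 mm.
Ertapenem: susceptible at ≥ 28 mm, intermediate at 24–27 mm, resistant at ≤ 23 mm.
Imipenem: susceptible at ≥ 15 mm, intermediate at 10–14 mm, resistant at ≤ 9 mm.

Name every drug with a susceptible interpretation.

Tobramycin 37 mm: ≥ 28 mm ⇒ S
Meropenem 30 mm: ≥ 25 mm ⇒ Susceptible
Cefepime 27 mm: in 26–27 mm → Intermediate
Ceftriaxone 10 mm: ≤ 12 mm → R
Nafcillin 21 mm: in 21–23 mm ⇒ I
Imipenem 18 mm: ≥ 15 mm → Susceptible
Penicillin: 11 mm is in 9–14 mm — Intermediate
Rifampin (24 mm) in 24–29 mm ⇒ intermediate

tobramycin, meropenem, imipenem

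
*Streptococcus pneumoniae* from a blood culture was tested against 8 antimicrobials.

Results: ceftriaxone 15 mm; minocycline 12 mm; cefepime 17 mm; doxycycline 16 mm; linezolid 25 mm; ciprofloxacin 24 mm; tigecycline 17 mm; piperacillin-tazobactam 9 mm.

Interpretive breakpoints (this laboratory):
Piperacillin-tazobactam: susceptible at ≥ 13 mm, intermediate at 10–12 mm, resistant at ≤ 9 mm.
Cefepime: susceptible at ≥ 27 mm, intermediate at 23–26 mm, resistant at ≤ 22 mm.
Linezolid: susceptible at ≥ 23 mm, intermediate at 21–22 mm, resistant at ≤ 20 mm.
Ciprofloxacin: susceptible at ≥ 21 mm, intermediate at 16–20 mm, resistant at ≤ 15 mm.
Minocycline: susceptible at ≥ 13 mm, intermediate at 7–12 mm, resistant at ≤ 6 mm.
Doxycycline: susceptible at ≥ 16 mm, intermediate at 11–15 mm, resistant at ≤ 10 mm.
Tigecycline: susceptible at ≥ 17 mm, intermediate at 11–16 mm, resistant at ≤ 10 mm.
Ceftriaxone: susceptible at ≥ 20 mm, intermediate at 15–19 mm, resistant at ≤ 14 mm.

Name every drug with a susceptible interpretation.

Ceftriaxone: 15 mm is in 15–19 mm → I
Minocycline: 12 mm is in 7–12 mm — I
Cefepime (17 mm) ≤ 22 mm ⇒ Resistant
Doxycycline (16 mm) ≥ 16 mm — susceptible
Linezolid 25 mm: ≥ 23 mm — Susceptible
Ciprofloxacin: 24 mm is ≥ 21 mm ⇒ Susceptible
Tigecycline (17 mm) ≥ 17 mm ⇒ S
Piperacillin-tazobactam: 9 mm is ≤ 9 mm → resistant

doxycycline, linezolid, ciprofloxacin, tigecycline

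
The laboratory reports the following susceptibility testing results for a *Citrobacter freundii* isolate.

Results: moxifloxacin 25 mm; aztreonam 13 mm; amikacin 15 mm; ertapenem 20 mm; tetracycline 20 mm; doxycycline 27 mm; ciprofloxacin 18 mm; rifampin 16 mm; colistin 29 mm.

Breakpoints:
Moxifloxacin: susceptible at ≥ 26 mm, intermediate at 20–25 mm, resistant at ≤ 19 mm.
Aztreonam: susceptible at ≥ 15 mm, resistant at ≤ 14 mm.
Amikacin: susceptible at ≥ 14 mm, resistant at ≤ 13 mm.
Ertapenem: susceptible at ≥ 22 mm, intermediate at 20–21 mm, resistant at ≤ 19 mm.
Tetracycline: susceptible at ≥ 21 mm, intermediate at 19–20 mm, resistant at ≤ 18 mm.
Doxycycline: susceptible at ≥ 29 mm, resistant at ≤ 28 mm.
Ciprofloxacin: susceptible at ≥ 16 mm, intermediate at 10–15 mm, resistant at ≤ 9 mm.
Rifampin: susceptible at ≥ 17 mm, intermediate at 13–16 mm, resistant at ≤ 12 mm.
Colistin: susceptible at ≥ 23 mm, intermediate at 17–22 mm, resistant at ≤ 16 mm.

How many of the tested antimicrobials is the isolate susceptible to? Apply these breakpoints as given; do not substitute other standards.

Moxifloxacin: 25 mm is in 20–25 mm → Intermediate
Aztreonam: 13 mm is ≤ 14 mm ⇒ R
Amikacin 15 mm: ≥ 14 mm — S
Ertapenem (20 mm) in 20–21 mm → I
Tetracycline (20 mm) in 19–20 mm → Intermediate
Doxycycline: 27 mm is ≤ 28 mm ⇒ resistant
Ciprofloxacin 18 mm: ≥ 16 mm — susceptible
Rifampin 16 mm: in 13–16 mm ⇒ I
Colistin 29 mm: ≥ 23 mm → Susceptible
Susceptible: 3

3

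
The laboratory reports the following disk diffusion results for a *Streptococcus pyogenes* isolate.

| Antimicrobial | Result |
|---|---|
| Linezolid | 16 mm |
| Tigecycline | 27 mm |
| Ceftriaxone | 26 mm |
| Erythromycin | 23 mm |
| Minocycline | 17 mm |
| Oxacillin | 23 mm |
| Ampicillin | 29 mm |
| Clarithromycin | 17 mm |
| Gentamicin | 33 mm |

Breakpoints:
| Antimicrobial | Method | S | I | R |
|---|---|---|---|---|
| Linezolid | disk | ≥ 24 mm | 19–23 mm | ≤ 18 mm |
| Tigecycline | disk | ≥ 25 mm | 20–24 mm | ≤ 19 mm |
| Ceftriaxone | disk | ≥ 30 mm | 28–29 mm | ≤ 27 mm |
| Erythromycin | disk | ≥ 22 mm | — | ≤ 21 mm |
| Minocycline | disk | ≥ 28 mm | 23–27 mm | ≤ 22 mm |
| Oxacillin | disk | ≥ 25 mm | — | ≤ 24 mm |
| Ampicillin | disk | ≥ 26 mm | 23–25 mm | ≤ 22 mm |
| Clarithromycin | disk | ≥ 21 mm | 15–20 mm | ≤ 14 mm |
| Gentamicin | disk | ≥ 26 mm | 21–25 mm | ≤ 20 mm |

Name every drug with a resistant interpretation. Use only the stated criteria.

linezolid, ceftriaxone, minocycline, oxacillin

Linezolid: 16 mm is ≤ 18 mm — resistant
Tigecycline 27 mm: ≥ 25 mm ⇒ susceptible
Ceftriaxone: 26 mm is ≤ 27 mm ⇒ Resistant
Erythromycin: 23 mm is ≥ 22 mm → Susceptible
Minocycline (17 mm) ≤ 22 mm — resistant
Oxacillin 23 mm: ≤ 24 mm — R
Ampicillin 29 mm: ≥ 26 mm → Susceptible
Clarithromycin 17 mm: in 15–20 mm — intermediate
Gentamicin 33 mm: ≥ 26 mm — Susceptible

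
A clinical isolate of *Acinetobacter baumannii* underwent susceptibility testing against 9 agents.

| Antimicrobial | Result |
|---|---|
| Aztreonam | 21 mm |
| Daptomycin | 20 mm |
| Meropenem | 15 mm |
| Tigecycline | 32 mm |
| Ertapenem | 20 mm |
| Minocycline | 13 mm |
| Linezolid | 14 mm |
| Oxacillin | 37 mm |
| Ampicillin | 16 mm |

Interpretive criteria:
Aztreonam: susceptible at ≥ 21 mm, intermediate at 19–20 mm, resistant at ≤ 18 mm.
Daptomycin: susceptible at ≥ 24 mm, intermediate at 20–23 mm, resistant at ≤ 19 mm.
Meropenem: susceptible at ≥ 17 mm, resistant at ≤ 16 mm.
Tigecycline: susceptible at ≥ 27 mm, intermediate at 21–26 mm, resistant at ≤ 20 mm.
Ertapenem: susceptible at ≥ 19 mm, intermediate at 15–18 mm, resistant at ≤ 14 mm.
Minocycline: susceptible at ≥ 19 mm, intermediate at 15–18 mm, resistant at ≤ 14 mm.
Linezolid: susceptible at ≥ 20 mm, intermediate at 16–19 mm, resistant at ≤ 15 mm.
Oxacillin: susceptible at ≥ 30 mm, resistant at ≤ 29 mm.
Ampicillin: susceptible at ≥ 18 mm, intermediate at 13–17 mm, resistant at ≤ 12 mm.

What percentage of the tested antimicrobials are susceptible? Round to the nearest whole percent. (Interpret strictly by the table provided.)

44%

Aztreonam: 21 mm is ≥ 21 mm ⇒ susceptible
Daptomycin 20 mm: in 20–23 mm — I
Meropenem (15 mm) ≤ 16 mm ⇒ R
Tigecycline (32 mm) ≥ 27 mm — Susceptible
Ertapenem 20 mm: ≥ 19 mm ⇒ susceptible
Minocycline (13 mm) ≤ 14 mm — resistant
Linezolid 14 mm: ≤ 15 mm ⇒ R
Oxacillin (37 mm) ≥ 30 mm → Susceptible
Ampicillin (16 mm) in 13–17 mm → intermediate
Susceptible: 4/9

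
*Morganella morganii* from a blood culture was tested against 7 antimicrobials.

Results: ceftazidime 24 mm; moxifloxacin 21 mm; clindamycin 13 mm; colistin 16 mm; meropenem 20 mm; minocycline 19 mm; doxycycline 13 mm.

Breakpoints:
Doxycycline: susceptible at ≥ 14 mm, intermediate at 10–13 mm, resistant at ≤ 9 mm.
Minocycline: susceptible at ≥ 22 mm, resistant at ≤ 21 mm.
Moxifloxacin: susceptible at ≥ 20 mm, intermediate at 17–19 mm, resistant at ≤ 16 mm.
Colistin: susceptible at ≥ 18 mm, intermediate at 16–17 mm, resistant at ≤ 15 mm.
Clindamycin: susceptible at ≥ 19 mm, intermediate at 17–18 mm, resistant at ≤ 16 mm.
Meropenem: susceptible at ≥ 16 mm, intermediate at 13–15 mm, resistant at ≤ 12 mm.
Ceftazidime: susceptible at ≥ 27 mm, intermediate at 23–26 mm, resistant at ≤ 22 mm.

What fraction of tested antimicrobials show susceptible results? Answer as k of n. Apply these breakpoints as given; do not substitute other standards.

2 of 7

Ceftazidime 24 mm: in 23–26 mm — Intermediate
Moxifloxacin: 21 mm is ≥ 20 mm — susceptible
Clindamycin 13 mm: ≤ 16 mm — Resistant
Colistin 16 mm: in 16–17 mm → I
Meropenem (20 mm) ≥ 16 mm — S
Minocycline 19 mm: ≤ 21 mm — R
Doxycycline (13 mm) in 10–13 mm → intermediate
Susceptible: 2/7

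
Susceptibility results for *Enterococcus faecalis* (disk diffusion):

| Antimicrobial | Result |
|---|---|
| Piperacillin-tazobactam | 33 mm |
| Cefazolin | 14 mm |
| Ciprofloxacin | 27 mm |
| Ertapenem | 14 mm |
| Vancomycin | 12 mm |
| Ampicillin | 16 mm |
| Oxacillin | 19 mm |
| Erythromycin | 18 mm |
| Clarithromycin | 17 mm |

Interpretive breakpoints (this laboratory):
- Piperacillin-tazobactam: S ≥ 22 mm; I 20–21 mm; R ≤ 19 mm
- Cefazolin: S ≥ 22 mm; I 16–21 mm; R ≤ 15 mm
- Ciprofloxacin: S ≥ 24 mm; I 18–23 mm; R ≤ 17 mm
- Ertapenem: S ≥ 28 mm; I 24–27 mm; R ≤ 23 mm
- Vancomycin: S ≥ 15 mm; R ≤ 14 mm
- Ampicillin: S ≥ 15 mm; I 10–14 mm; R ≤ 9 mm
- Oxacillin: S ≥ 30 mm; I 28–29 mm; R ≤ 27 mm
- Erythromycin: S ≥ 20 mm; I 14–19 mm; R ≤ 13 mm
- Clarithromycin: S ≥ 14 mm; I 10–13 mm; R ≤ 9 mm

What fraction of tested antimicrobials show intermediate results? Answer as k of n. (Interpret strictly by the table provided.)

1 of 9

Piperacillin-tazobactam (33 mm) ≥ 22 mm → S
Cefazolin 14 mm: ≤ 15 mm ⇒ resistant
Ciprofloxacin: 27 mm is ≥ 24 mm ⇒ S
Ertapenem (14 mm) ≤ 23 mm ⇒ Resistant
Vancomycin: 12 mm is ≤ 14 mm — Resistant
Ampicillin: 16 mm is ≥ 15 mm — susceptible
Oxacillin: 19 mm is ≤ 27 mm ⇒ resistant
Erythromycin 18 mm: in 14–19 mm — intermediate
Clarithromycin: 17 mm is ≥ 14 mm → susceptible
Intermediate: 1/9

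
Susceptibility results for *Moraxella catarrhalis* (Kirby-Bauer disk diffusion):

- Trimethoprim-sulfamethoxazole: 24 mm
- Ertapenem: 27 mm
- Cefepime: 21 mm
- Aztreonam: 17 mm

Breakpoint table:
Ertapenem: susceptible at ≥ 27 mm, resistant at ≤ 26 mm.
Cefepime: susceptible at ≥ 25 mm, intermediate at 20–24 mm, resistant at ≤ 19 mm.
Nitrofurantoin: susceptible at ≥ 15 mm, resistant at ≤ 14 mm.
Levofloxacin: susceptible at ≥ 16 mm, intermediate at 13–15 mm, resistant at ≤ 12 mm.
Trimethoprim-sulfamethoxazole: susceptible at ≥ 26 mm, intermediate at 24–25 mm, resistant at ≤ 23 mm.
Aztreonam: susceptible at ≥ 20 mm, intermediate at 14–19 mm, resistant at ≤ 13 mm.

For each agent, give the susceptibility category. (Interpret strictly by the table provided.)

I, S, I, I

Trimethoprim-sulfamethoxazole 24 mm: in 24–25 mm ⇒ Intermediate
Ertapenem (27 mm) ≥ 27 mm — S
Cefepime 21 mm: in 20–24 mm — intermediate
Aztreonam 17 mm: in 14–19 mm ⇒ intermediate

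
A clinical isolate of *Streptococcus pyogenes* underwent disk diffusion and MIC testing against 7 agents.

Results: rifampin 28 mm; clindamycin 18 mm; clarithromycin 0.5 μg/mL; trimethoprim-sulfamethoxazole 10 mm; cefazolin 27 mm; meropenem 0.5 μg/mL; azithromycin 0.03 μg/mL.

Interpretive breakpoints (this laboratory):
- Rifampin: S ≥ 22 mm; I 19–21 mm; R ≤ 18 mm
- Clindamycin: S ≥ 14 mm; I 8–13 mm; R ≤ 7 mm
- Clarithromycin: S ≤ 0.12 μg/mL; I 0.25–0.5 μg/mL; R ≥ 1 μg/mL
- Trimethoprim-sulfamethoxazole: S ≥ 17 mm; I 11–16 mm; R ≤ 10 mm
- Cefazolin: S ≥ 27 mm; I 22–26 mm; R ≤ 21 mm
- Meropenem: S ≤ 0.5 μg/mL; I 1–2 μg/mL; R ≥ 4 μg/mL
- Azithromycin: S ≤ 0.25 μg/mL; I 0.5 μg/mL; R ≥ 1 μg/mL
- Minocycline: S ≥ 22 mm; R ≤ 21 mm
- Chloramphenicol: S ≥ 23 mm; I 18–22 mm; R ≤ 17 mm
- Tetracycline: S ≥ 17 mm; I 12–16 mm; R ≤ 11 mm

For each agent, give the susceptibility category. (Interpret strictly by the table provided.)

Rifampin (28 mm) ≥ 22 mm → susceptible
Clindamycin 18 mm: ≥ 14 mm — S
Clarithromycin: 0.5 μg/mL is in 0.25–0.5 μg/mL → Intermediate
Trimethoprim-sulfamethoxazole (10 mm) ≤ 10 mm — R
Cefazolin: 27 mm is ≥ 27 mm ⇒ Susceptible
Meropenem: 0.5 μg/mL is ≤ 0.5 μg/mL ⇒ S
Azithromycin 0.03 μg/mL: ≤ 0.25 μg/mL ⇒ S

S, S, I, R, S, S, S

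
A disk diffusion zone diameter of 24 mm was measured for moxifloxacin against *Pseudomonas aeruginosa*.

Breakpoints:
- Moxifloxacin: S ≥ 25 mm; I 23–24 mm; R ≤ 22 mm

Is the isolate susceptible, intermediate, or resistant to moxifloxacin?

Moxifloxacin (24 mm) in 23–24 mm ⇒ Intermediate

Intermediate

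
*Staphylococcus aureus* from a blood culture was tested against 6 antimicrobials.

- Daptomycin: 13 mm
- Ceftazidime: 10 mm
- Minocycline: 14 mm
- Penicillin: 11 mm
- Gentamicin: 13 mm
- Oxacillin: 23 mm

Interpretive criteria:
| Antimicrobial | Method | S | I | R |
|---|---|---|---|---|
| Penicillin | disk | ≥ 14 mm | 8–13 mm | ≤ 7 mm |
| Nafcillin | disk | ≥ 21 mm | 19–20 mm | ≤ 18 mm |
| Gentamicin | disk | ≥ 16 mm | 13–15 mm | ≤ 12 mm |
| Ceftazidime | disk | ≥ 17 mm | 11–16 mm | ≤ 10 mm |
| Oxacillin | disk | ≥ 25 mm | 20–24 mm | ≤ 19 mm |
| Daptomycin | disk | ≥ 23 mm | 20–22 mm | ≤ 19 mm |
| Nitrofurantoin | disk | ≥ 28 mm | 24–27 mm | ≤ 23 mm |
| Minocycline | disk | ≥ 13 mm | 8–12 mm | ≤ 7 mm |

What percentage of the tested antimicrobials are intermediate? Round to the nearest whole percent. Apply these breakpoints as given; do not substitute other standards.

Daptomycin: 13 mm is ≤ 19 mm ⇒ Resistant
Ceftazidime 10 mm: ≤ 10 mm → R
Minocycline 14 mm: ≥ 13 mm → S
Penicillin 11 mm: in 8–13 mm ⇒ intermediate
Gentamicin 13 mm: in 13–15 mm — Intermediate
Oxacillin 23 mm: in 20–24 mm → I
Intermediate: 3/6

50%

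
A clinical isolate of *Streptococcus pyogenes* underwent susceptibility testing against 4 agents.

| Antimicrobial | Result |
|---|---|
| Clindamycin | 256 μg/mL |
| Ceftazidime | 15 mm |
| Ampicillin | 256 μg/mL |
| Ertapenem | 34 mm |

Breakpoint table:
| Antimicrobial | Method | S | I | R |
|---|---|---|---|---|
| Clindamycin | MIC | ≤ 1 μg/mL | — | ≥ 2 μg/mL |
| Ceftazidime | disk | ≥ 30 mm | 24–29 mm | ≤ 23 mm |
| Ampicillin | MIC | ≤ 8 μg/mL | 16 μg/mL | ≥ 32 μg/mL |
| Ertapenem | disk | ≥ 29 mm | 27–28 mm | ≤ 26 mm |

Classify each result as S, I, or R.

R, R, R, S

Clindamycin 256 μg/mL: ≥ 2 μg/mL — resistant
Ceftazidime: 15 mm is ≤ 23 mm ⇒ R
Ampicillin 256 μg/mL: ≥ 32 μg/mL — R
Ertapenem 34 mm: ≥ 29 mm → susceptible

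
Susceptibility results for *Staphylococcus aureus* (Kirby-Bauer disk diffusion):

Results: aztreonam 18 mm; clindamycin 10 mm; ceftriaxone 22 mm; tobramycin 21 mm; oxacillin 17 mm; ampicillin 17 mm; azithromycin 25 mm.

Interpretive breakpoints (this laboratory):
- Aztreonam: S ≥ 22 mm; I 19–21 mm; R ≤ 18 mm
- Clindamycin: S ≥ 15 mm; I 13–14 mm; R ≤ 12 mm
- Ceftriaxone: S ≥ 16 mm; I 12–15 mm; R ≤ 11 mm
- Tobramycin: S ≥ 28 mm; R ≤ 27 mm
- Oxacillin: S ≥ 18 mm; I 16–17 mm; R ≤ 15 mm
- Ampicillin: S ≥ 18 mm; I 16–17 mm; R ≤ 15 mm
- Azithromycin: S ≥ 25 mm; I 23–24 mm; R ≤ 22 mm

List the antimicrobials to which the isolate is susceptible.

Aztreonam (18 mm) ≤ 18 mm — Resistant
Clindamycin 10 mm: ≤ 12 mm ⇒ Resistant
Ceftriaxone (22 mm) ≥ 16 mm → Susceptible
Tobramycin: 21 mm is ≤ 27 mm — Resistant
Oxacillin: 17 mm is in 16–17 mm → I
Ampicillin 17 mm: in 16–17 mm — I
Azithromycin 25 mm: ≥ 25 mm → susceptible

ceftriaxone, azithromycin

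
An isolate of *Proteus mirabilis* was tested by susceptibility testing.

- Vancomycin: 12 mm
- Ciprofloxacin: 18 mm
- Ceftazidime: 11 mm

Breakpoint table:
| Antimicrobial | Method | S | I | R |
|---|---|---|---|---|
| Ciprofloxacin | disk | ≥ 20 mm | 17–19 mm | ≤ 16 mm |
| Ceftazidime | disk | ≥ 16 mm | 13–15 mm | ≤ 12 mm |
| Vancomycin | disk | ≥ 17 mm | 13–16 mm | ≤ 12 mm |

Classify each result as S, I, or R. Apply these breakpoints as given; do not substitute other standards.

Vancomycin (12 mm) ≤ 12 mm → Resistant
Ciprofloxacin (18 mm) in 17–19 mm — intermediate
Ceftazidime 11 mm: ≤ 12 mm → Resistant

R, I, R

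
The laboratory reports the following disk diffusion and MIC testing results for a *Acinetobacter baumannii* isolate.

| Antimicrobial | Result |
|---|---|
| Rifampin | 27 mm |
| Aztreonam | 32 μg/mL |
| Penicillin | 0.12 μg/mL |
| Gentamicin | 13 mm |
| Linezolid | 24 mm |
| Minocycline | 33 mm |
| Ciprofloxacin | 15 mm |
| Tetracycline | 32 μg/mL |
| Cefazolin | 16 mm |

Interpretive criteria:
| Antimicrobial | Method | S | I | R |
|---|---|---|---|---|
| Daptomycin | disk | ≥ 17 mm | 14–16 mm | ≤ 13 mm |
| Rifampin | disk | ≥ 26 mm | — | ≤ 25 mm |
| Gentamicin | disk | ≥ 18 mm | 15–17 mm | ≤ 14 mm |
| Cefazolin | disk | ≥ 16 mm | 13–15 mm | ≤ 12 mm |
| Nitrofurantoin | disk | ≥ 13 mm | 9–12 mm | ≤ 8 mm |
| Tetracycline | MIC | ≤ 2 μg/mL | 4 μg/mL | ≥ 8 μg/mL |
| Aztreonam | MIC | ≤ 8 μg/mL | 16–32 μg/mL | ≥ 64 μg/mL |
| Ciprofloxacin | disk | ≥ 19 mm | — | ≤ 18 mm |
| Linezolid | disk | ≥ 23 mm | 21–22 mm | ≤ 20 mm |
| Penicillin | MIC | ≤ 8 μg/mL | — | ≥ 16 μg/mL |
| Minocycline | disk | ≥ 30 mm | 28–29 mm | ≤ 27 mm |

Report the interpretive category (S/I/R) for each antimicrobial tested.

Rifampin 27 mm: ≥ 26 mm ⇒ S
Aztreonam: 32 μg/mL is in 16–32 μg/mL — Intermediate
Penicillin: 0.12 μg/mL is ≤ 8 μg/mL — Susceptible
Gentamicin 13 mm: ≤ 14 mm → resistant
Linezolid: 24 mm is ≥ 23 mm — susceptible
Minocycline 33 mm: ≥ 30 mm — susceptible
Ciprofloxacin 15 mm: ≤ 18 mm ⇒ resistant
Tetracycline: 32 μg/mL is ≥ 8 μg/mL ⇒ Resistant
Cefazolin (16 mm) ≥ 16 mm → S

S, I, S, R, S, S, R, R, S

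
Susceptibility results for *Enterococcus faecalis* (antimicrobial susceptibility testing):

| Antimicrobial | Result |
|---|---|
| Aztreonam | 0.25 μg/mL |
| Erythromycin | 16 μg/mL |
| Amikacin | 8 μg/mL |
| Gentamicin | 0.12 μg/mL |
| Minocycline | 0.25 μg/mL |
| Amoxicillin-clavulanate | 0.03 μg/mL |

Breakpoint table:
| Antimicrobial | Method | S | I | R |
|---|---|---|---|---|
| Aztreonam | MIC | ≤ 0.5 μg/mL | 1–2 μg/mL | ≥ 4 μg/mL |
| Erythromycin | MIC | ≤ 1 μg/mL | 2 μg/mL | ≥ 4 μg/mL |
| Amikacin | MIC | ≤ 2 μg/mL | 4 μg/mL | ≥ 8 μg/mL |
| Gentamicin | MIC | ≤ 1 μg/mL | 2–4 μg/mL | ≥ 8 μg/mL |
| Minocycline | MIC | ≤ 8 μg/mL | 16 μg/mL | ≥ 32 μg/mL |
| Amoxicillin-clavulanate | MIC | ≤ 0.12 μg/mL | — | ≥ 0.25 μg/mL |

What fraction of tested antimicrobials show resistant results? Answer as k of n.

Aztreonam (0.25 μg/mL) ≤ 0.5 μg/mL ⇒ Susceptible
Erythromycin 16 μg/mL: ≥ 4 μg/mL → R
Amikacin: 8 μg/mL is ≥ 8 μg/mL → resistant
Gentamicin 0.12 μg/mL: ≤ 1 μg/mL ⇒ S
Minocycline (0.25 μg/mL) ≤ 8 μg/mL — Susceptible
Amoxicillin-clavulanate 0.03 μg/mL: ≤ 0.12 μg/mL ⇒ susceptible
Resistant: 2/6

2 of 6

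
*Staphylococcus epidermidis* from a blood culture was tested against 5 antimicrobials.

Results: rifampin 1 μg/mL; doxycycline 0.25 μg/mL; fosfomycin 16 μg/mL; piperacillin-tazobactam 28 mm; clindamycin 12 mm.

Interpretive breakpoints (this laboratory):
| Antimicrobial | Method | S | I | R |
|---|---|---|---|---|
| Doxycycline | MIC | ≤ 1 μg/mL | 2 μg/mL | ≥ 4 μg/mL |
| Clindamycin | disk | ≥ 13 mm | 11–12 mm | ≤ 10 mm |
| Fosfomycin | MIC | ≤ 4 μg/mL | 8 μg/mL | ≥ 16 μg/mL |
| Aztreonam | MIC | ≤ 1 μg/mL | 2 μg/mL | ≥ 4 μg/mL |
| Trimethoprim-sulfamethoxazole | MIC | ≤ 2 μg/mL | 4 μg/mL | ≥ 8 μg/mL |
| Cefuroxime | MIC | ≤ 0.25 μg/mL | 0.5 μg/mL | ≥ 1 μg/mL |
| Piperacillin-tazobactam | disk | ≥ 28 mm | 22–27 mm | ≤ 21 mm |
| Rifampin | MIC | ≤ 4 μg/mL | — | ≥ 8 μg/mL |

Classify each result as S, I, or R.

S, S, R, S, I

Rifampin: 1 μg/mL is ≤ 4 μg/mL ⇒ Susceptible
Doxycycline (0.25 μg/mL) ≤ 1 μg/mL → Susceptible
Fosfomycin 16 μg/mL: ≥ 16 μg/mL → resistant
Piperacillin-tazobactam 28 mm: ≥ 28 mm — S
Clindamycin (12 mm) in 11–12 mm — I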